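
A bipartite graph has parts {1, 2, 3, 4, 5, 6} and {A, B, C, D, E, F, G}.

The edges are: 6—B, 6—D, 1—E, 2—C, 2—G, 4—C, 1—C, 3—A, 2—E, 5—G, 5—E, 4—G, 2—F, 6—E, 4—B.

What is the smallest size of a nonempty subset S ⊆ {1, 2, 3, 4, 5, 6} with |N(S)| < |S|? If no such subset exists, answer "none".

A matching saturating every left vertex exists, for instance 1→E, 2→F, 3→A, 4→C, 5→G, 6→B.
By Hall's marriage theorem, this means |N(S)| ≥ |S| for every subset S, so no violating subset exists.

none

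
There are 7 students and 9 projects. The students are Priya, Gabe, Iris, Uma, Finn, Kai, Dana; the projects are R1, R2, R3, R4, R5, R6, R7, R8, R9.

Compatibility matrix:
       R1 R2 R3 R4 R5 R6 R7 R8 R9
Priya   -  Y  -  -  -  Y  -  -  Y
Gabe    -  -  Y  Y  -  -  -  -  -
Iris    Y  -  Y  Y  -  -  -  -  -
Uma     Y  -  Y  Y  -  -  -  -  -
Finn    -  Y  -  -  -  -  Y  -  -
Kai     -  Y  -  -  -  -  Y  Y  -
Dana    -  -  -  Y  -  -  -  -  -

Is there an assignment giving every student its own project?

The set {Gabe, Iris, Uma, Dana} has only 3 neighbours ({R1, R3, R4}), so by Hall's theorem at most 6 of the 7 students can be matched.
Hence no matching covers every student.

No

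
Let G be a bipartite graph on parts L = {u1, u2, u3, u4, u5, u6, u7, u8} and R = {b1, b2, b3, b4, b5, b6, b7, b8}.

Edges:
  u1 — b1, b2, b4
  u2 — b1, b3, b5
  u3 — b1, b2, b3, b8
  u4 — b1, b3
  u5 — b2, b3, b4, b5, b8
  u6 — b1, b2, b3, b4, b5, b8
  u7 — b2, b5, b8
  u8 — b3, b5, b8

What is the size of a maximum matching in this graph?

6

A valid assignment of size 6: u1-b4, u2-b5, u3-b2, u4-b3, u5-b8, u6-b1.
The set {u1, u2, u3, u4, u5, u6, u7, u8} has only 6 neighbours ({b1, b2, b3, b4, b5, b8}), so by Hall's theorem at most 6 of the 8 left vertices can be matched.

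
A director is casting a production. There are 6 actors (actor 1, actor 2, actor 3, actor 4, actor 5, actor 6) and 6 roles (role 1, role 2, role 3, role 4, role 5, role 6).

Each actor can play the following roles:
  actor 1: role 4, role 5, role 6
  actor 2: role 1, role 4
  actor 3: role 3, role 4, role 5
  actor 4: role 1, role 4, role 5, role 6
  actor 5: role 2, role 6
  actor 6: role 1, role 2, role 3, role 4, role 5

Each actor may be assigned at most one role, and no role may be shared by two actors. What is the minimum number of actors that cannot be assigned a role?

0

A valid assignment of size 6: actor 1→role 6, actor 2→role 4, actor 3→role 3, actor 4→role 5, actor 5→role 2, actor 6→role 1.
All 6 actors are matched, so no larger matching exists.
That matches 6 of the 6, leaving 0 unmatched; no matching can do better.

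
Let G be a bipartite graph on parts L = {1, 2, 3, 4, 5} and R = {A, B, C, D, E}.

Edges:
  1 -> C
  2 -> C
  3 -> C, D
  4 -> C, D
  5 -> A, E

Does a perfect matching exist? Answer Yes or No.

The set {1, 2, 3, 4} has only 2 neighbours ({C, D}), so by Hall's theorem at most 3 of the 5 left vertices can be matched.
Hence no matching covers every left vertex.

No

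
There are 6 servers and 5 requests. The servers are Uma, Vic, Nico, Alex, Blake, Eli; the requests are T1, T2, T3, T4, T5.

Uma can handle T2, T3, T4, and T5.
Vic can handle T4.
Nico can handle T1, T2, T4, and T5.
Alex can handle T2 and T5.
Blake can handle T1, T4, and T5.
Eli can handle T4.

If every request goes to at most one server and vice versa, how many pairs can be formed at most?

5

For example, pair Uma-T3, Vic-T4, Nico-T1, Alex-T2, Blake-T5.
The set {Vic, Eli} has only 1 neighbour ({T4}), so by Hall's theorem at most 5 of the 6 servers can be matched.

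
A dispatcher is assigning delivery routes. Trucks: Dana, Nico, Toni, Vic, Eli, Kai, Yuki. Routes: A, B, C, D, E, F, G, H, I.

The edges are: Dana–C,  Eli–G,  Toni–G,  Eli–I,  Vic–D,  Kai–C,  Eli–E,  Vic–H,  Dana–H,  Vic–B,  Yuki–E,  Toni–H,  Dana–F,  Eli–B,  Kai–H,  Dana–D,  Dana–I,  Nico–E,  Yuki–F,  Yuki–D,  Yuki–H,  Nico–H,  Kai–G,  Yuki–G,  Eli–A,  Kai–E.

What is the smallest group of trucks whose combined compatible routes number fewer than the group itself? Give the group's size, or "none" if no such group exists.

A matching saturating every truck exists, for instance Dana→F, Nico→E, Toni→H, Vic→B, Eli→A, Kai→C, Yuki→G.
By Hall's marriage theorem, this means |N(S)| ≥ |S| for every subset S, so no violating subset exists.

none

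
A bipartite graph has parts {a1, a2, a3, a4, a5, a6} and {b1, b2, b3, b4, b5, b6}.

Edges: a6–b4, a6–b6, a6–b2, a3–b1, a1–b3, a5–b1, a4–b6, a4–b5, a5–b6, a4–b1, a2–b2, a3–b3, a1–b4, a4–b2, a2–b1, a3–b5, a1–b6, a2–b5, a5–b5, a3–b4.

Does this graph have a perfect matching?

A valid assignment of size 6: a1–b3, a2–b2, a3–b4, a4–b5, a5–b1, a6–b6.
Every left vertex is matched, so this is a perfect matching.

Yes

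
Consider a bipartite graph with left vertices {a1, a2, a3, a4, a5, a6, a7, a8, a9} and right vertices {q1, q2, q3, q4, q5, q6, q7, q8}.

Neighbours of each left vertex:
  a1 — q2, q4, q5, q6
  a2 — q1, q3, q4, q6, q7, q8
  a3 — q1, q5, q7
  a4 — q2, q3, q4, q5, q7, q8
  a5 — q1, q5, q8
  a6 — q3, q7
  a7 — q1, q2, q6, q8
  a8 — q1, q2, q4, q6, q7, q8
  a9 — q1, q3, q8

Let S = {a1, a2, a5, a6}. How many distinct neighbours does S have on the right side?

8

The union of neighbours of {a1, a2, a5, a6} is {q1, q2, q3, q4, q5, q6, q7, q8}, which has 8 elements.
Since |N(S)| = 8 ≥ |S| = 4, Hall's condition holds for this subset.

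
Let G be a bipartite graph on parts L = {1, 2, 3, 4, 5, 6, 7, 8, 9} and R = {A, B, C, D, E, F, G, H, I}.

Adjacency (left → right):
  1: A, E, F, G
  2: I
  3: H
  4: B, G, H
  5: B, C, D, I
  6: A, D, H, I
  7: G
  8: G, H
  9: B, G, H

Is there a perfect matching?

The set {3, 4, 7, 8, 9} has only 3 neighbours ({B, G, H}), so by Hall's theorem at most 7 of the 9 left vertices can be matched.
Hence no matching covers every left vertex.

No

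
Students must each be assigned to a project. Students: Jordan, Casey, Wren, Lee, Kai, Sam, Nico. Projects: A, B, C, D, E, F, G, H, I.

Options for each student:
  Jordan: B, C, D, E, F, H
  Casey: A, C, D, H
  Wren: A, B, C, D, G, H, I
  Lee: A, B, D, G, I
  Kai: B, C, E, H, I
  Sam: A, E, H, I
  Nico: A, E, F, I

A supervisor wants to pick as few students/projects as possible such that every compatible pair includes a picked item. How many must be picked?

A maximum matching has 7 edges (e.g. Jordan–B, Casey–C, Wren–A, Lee–G, Kai–H, Sam–E, Nico–I).
By König's theorem the minimum vertex cover has the same size. One such cover is {Jordan, Casey, Wren, Lee, Kai, Sam, Nico}.

7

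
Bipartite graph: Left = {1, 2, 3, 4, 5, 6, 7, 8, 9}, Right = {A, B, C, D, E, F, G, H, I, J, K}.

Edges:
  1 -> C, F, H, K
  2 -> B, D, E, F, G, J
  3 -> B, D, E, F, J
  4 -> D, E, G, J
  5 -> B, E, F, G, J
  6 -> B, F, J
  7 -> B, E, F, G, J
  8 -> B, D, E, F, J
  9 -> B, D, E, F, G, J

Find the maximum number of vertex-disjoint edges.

One maximum matching: 1–C, 2–E, 3–B, 4–D, 5–G, 6–F, 7–J.
The set {2, 3, 4, 5, 6, 7, 8, 9} has only 6 neighbours ({B, D, E, F, G, J}), so by Hall's theorem at most 7 of the 9 left vertices can be matched.

7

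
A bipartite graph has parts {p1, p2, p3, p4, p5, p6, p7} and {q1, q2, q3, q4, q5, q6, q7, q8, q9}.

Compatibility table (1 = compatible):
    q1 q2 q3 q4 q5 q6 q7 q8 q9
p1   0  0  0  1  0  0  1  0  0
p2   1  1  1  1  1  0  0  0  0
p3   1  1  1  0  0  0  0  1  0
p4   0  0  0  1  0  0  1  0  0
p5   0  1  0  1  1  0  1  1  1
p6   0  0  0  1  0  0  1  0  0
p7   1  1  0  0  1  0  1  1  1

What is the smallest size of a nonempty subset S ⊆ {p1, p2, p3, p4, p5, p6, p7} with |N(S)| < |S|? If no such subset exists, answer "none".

3

Take S = {p1, p4, p6}. Its neighbourhood is {q4, q7}, so |N(S)| = 2 < |S| = 3.
Every subset of size less than 3 has at least as many neighbours as members, so 3 is the minimum.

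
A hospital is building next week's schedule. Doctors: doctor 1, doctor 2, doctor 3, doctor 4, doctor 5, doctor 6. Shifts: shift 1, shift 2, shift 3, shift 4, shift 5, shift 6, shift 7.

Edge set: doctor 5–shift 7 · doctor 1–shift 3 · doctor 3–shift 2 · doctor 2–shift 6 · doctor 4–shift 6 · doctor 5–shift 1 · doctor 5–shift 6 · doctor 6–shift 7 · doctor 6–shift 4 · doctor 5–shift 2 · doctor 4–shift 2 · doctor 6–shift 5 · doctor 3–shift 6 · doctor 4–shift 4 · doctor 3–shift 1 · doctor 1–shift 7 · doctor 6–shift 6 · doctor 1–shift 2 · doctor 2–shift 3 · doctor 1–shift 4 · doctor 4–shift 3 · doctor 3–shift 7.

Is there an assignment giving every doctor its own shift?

Yes

A valid assignment of size 6: doctor 1-shift 7, doctor 2-shift 3, doctor 3-shift 2, doctor 4-shift 4, doctor 5-shift 1, doctor 6-shift 6.
All 6 doctors are covered.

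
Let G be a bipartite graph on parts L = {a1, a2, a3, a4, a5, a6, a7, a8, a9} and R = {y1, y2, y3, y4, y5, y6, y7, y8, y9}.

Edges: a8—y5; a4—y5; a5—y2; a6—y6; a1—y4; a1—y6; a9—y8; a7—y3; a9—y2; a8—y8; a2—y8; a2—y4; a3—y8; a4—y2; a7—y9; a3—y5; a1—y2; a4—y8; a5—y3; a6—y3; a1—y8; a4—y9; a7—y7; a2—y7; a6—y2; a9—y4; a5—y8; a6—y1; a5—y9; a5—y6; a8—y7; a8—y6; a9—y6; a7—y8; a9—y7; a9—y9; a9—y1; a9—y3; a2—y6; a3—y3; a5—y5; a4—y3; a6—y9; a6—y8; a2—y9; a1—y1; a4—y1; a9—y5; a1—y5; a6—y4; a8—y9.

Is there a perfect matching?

A valid assignment of size 9: a1-y1, a2-y7, a3-y5, a4-y3, a5-y2, a6-y4, a7-y8, a8-y9, a9-y6.
All 9 left vertices are covered.

Yes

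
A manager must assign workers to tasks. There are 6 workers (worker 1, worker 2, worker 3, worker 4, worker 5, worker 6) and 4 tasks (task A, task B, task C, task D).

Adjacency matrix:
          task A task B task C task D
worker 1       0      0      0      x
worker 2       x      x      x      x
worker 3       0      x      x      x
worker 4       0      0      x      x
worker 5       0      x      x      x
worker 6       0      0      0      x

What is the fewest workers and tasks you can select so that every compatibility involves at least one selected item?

4

{worker 2, task B, task C, task D} is a vertex cover of size 4: every edge has an endpoint in this set.
No smaller cover exists because worker 1–task D, worker 2–task A, worker 3–task B, worker 4–task C is a matching of size 4, and a cover must include an endpoint of each of these disjoint edges (König's theorem).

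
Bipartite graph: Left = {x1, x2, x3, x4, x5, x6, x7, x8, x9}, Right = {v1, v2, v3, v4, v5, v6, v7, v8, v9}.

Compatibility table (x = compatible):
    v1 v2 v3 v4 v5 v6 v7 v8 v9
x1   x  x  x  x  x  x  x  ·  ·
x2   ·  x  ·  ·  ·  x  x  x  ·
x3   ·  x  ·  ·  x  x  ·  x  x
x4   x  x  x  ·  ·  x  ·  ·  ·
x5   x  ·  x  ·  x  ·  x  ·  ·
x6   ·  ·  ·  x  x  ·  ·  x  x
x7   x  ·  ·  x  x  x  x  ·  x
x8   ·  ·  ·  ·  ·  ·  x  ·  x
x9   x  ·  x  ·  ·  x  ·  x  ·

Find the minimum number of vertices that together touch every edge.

{x1, x2, x3, x4, x5, x6, x7, x8, x9} is a vertex cover of size 9: every edge has an endpoint in this set.
No smaller cover exists because x1–v4, x2–v7, x3–v2, x4–v3, x5–v5, x6–v8, x7–v1, x8–v9, x9–v6 is a matching of size 9, and a cover must include an endpoint of each of these disjoint edges (König's theorem).

9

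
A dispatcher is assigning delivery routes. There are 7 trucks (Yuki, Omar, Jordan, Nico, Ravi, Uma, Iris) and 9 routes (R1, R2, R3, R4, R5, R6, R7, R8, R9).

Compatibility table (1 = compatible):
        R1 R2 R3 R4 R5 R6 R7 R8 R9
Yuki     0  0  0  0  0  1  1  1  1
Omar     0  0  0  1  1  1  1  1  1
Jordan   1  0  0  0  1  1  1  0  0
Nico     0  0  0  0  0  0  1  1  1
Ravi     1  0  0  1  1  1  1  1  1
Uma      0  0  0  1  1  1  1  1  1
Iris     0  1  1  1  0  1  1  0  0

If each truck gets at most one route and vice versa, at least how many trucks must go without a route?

One maximum matching: Yuki→R8, Omar→R5, Jordan→R1, Nico→R7, Ravi→R9, Uma→R4, Iris→R6.
All 7 trucks are matched, so no larger matching exists.
That matches 7 of the 7, leaving 0 unmatched; no matching can do better.

0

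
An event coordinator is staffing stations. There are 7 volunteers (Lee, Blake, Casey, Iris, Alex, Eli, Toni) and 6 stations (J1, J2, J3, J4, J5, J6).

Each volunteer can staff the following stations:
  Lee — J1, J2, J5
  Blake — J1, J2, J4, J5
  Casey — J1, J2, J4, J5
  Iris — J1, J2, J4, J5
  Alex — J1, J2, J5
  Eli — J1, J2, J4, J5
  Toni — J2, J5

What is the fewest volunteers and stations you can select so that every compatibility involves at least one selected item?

{J1, J2, J4, J5} is a vertex cover of size 4: every edge has an endpoint in this set.
No smaller cover exists because Lee–J2, Blake–J4, Casey–J1, Iris–J5 is a matching of size 4, and a cover must include an endpoint of each of these disjoint edges (König's theorem).

4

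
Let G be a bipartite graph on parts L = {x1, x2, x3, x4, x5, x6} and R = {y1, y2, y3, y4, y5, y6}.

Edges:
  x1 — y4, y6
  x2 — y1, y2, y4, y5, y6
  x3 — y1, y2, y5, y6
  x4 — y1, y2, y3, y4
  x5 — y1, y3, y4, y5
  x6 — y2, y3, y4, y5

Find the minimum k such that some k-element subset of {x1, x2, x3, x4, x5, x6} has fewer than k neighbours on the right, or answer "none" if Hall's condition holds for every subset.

A matching saturating every left vertex exists, for instance x1→y4, x2→y6, x3→y5, x4→y2, x5→y1, x6→y3.
By Hall's marriage theorem, this means |N(S)| ≥ |S| for every subset S, so no violating subset exists.

none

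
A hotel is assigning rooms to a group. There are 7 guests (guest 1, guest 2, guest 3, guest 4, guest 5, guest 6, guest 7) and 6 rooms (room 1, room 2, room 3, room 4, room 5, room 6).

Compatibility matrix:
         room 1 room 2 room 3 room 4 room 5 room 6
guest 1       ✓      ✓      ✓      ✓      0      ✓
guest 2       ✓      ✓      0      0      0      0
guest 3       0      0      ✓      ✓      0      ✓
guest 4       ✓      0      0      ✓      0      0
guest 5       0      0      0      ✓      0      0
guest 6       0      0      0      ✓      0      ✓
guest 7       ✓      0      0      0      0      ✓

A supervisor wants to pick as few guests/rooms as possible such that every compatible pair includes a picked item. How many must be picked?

5

The 5 edges guest 1–room 3, guest 2–room 2, guest 3–room 6, guest 4–room 1, guest 5–room 4 form a matching, so any vertex cover needs at least 5 vertices (one per matched edge).
Conversely {room 1, room 2, room 3, room 4, room 6} meets every edge and has exactly 5 vertices, so 5 is optimal.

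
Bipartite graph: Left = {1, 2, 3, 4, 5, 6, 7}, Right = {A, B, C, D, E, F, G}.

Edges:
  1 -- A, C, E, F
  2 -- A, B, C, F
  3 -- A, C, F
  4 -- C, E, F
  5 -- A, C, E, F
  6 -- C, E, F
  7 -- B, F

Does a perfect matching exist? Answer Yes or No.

No

The set {1, 2, 3, 4, 5, 6, 7} has only 5 neighbours ({A, B, C, E, F}), so by Hall's theorem at most 5 of the 7 left vertices can be matched.
Hence no matching covers every left vertex.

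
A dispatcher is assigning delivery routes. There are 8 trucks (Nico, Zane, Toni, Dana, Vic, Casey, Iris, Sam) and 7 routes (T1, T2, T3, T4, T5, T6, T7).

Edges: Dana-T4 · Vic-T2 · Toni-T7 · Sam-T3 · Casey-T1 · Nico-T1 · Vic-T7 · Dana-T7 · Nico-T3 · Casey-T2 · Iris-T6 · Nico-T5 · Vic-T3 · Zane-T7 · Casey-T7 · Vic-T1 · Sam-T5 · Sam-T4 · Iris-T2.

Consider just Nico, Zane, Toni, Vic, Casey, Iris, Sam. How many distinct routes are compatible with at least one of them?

7

The union of neighbours of {Nico, Zane, Toni, Vic, Casey, Iris, Sam} is {T1, T2, T3, T4, T5, T6, T7}, which has 7 elements.
Since |N(S)| = 7 ≥ |S| = 7, Hall's condition holds for this subset.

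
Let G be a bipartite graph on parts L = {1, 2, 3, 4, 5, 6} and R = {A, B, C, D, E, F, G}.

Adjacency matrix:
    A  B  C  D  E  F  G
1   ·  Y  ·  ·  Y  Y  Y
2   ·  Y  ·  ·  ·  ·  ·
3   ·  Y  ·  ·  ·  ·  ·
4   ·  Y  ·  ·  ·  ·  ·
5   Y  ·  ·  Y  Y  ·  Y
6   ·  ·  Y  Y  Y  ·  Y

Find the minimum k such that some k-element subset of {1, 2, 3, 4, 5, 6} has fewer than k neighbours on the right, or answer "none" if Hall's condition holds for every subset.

Take S = {2, 3}. Its neighbourhood is {B}, so |N(S)| = 1 < |S| = 2.
No single vertex violates Hall's condition since each has at least one neighbour, so 2 is the minimum.

2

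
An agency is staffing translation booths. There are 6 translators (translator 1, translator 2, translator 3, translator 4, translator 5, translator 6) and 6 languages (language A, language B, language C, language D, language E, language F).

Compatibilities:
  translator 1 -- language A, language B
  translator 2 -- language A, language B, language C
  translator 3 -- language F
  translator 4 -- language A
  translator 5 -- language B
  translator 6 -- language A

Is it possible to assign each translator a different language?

No

The set {translator 1, translator 4, translator 5, translator 6} has only 2 neighbours ({language A, language B}), so by Hall's theorem at most 4 of the 6 translators can be matched.
Hence no matching covers every translator.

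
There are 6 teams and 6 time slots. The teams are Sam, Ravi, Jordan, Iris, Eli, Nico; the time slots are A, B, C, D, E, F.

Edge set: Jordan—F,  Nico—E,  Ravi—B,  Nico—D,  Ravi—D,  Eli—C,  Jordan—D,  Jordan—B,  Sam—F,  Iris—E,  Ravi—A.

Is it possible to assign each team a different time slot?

One maximum matching: Sam-F, Ravi-A, Jordan-B, Iris-E, Eli-C, Nico-D.
Every team is matched, so this is a perfect matching.

Yes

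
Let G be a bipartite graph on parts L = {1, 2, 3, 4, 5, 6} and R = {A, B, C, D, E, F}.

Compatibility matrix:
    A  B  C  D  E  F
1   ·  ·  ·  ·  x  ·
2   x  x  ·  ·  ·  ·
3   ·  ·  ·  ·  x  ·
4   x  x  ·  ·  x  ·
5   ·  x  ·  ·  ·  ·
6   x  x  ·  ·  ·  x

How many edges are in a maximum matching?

One maximum matching: 1–E, 2–A, 4–B, 6–F.
The set {1, 2, 3, 4, 5} has only 3 neighbours ({A, B, E}), so by Hall's theorem at most 4 of the 6 left vertices can be matched.

4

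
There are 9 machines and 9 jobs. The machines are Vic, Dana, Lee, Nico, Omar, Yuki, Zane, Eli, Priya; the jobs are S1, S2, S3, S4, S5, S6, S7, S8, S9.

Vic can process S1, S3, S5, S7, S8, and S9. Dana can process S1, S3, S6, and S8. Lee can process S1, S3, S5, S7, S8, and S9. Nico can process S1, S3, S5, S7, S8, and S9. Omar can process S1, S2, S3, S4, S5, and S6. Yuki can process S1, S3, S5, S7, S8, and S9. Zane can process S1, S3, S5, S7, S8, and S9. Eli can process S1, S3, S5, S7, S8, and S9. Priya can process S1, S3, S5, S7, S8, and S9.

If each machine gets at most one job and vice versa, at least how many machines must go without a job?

A valid assignment of size 8: Vic-S5, Dana-S6, Lee-S8, Nico-S1, Omar-S2, Yuki-S9, Zane-S3, Eli-S7.
The set {Vic, Lee, Nico, Yuki, Zane, Eli, Priya} has only 6 neighbours ({S1, S3, S5, S7, S8, S9}), so by Hall's theorem at most 8 of the 9 machines can be matched.
That matches 8 of the 9, leaving 1 unmatched; no matching can do better.

1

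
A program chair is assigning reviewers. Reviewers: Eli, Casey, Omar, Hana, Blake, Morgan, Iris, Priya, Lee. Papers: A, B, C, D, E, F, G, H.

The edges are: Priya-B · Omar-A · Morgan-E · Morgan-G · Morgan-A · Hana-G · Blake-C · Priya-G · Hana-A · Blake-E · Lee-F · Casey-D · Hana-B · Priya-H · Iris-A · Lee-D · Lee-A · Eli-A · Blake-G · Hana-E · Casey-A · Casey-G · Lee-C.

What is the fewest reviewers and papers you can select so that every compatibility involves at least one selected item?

{Casey, Hana, Blake, Morgan, Priya, Lee, A} is a vertex cover of size 7: every edge has an endpoint in this set.
No smaller cover exists because Eli–A, Casey–D, Hana–E, Blake–C, Morgan–G, Priya–B, Lee–F is a matching of size 7, and a cover must include an endpoint of each of these disjoint edges (König's theorem).

7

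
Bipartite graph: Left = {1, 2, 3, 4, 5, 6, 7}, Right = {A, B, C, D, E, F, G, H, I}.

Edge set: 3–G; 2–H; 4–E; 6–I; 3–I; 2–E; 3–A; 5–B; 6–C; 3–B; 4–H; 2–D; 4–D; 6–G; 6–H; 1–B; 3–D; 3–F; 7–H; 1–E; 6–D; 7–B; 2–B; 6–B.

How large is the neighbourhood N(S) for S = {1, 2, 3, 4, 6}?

9

The union of neighbours of {1, 2, 3, 4, 6} is {A, B, C, D, E, F, G, H, I}, which has 9 elements.
Since |N(S)| = 9 ≥ |S| = 5, Hall's condition holds for this subset.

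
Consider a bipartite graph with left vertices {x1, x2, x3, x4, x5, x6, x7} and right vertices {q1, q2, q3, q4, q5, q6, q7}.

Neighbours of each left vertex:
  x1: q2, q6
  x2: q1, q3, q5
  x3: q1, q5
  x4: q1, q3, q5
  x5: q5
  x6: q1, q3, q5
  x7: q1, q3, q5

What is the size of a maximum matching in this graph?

A valid assignment of size 4: x1→q2, x2→q3, x3→q1, x4→q5.
The set {x2, x3, x4, x5, x6, x7} has only 3 neighbours ({q1, q3, q5}), so by Hall's theorem at most 4 of the 7 left vertices can be matched.

4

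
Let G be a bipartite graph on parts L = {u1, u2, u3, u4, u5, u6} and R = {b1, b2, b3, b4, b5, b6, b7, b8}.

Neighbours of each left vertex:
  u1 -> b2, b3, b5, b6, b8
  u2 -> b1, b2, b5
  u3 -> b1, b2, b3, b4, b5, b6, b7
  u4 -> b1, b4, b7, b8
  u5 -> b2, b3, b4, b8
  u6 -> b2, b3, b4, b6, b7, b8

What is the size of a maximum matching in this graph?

6

One maximum matching: u1→b5, u2→b2, u3→b1, u4→b8, u5→b3, u6→b7.
All 6 left vertices are matched, so no larger matching exists.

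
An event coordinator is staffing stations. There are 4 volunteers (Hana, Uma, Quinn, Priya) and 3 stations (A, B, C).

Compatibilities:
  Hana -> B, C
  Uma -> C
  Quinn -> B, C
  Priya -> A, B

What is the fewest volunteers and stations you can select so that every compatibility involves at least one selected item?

{Priya, B, C} is a vertex cover of size 3: every edge has an endpoint in this set.
No smaller cover exists because Hana–B, Uma–C, Priya–A is a matching of size 3, and a cover must include an endpoint of each of these disjoint edges (König's theorem).

3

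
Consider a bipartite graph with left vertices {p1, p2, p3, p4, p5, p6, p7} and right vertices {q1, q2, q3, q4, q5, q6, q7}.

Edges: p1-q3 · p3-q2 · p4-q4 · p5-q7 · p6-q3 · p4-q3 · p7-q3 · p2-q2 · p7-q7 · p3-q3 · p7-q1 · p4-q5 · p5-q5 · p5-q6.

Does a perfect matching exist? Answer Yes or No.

The set {p1, p2, p3, p6} has only 2 neighbours ({q2, q3}), so by Hall's theorem at most 5 of the 7 left vertices can be matched.
Hence no matching covers every left vertex.

No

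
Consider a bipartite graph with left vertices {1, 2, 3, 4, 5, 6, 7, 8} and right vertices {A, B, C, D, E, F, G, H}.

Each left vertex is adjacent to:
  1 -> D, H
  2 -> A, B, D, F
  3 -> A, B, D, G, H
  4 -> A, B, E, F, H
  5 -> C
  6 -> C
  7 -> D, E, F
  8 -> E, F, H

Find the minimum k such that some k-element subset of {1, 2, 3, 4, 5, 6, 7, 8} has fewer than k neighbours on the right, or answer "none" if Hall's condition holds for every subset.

Take S = {5, 6}. Its neighbourhood is {C}, so |N(S)| = 1 < |S| = 2.
No single vertex violates Hall's condition since each has at least one neighbour, so 2 is the minimum.

2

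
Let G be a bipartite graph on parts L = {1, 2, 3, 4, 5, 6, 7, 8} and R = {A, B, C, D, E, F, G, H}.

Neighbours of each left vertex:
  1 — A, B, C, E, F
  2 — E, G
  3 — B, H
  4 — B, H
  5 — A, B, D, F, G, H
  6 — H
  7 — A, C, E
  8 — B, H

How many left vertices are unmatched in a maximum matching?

One maximum matching: 1-F, 2-G, 3-H, 4-B, 5-A, 7-E.
The set {3, 4, 6, 8} has only 2 neighbours ({B, H}), so by Hall's theorem at most 6 of the 8 left vertices can be matched.
That matches 6 of the 8, leaving 2 unmatched; no matching can do better.

2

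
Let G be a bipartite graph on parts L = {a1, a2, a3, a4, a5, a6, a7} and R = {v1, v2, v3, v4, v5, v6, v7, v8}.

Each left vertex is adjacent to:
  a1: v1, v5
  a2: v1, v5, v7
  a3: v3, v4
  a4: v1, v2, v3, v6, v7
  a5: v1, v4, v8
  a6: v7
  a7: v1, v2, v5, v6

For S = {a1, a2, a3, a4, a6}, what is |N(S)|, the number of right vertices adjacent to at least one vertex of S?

The union of neighbours of {a1, a2, a3, a4, a6} is {v1, v2, v3, v4, v5, v6, v7}, which has 7 elements.
Since |N(S)| = 7 ≥ |S| = 5, Hall's condition holds for this subset.

7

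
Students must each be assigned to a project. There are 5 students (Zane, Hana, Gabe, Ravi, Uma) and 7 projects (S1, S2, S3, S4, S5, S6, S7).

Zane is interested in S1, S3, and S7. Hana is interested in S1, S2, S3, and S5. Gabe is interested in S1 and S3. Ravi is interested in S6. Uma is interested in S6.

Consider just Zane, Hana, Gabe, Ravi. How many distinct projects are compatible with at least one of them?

The union of neighbours of {Zane, Hana, Gabe, Ravi} is {S1, S2, S3, S5, S6, S7}, which has 6 elements.
Since |N(S)| = 6 ≥ |S| = 4, Hall's condition holds for this subset.

6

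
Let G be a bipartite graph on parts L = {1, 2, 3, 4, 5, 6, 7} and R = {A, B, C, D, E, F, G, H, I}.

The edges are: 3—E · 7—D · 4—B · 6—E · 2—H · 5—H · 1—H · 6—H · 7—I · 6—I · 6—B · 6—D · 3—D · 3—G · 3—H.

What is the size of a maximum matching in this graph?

5

A valid assignment of size 5: 1–H, 3–E, 4–B, 6–I, 7–D.
The set {1, 2, 5} has only 1 neighbour ({H}), so by Hall's theorem at most 5 of the 7 left vertices can be matched.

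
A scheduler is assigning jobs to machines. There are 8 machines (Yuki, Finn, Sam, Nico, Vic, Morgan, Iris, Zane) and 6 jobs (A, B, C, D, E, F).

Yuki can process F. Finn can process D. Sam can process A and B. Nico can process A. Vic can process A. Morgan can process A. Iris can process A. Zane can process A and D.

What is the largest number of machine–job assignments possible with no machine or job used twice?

A valid assignment of size 4: Yuki→F, Finn→D, Sam→B, Nico→A.
The set {Finn, Nico, Vic, Morgan, Iris, Zane} has only 2 neighbours ({A, D}), so by Hall's theorem at most 4 of the 8 machines can be matched.

4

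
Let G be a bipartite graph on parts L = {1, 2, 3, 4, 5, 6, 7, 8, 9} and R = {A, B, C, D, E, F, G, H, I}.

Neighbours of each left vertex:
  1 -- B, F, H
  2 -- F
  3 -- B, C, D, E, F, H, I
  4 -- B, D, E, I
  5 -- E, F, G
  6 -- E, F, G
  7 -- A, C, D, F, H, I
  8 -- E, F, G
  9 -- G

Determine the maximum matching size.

7

A valid assignment of size 7: 1-B, 2-F, 3-H, 4-D, 5-G, 6-E, 7-A.
The set {2, 5, 6, 8, 9} has only 3 neighbours ({E, F, G}), so by Hall's theorem at most 7 of the 9 left vertices can be matched.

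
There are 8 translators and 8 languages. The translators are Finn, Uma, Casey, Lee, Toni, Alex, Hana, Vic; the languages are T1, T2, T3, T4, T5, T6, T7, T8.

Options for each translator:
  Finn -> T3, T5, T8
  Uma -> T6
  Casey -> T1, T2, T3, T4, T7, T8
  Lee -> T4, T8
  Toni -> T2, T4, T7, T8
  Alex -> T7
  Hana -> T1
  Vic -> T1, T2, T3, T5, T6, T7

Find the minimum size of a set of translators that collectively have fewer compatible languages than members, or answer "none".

A matching saturating every translator exists, for instance Finn→T8, Uma→T6, Casey→T3, Lee→T4, Toni→T2, Alex→T7, Hana→T1, Vic→T5.
By Hall's marriage theorem, this means |N(S)| ≥ |S| for every subset S, so no violating subset exists.

none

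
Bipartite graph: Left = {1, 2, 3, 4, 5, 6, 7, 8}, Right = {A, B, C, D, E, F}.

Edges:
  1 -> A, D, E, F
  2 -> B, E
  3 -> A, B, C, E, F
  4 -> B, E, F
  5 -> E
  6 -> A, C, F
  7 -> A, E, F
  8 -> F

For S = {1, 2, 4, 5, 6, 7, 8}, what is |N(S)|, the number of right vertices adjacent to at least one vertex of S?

The union of neighbours of {1, 2, 4, 5, 6, 7, 8} is {A, B, C, D, E, F}, which has 6 elements.
Since |N(S)| = 6 < |S| = 7, Hall's condition fails for this subset.

6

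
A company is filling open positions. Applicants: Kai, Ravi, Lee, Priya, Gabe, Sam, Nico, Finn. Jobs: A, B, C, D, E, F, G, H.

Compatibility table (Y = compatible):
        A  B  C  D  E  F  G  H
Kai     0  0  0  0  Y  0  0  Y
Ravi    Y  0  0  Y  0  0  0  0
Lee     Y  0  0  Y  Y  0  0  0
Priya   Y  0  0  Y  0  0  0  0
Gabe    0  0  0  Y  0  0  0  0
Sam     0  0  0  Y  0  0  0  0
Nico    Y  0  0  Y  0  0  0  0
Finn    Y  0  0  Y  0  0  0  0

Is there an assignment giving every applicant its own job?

No

The set {Ravi, Priya, Gabe, Sam, Nico, Finn} has only 2 neighbours ({A, D}), so by Hall's theorem at most 4 of the 8 applicants can be matched.
Hence no matching covers every applicant.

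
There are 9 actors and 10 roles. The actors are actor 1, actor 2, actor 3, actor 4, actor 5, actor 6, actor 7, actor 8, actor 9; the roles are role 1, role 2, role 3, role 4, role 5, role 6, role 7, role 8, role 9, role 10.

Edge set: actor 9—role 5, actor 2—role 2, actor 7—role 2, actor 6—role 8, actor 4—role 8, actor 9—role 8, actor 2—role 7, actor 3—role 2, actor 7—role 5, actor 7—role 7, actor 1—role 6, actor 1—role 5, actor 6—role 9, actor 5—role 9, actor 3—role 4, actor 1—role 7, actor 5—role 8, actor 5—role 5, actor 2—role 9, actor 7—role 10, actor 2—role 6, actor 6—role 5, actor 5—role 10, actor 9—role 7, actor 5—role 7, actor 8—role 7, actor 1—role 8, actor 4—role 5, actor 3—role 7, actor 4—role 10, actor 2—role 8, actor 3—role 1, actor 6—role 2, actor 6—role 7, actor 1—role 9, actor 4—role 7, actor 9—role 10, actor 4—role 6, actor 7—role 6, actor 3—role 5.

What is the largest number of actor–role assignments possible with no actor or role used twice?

8

For example, pair actor 1→role 9, actor 2→role 2, actor 3→role 1, actor 4→role 6, actor 5→role 10, actor 6→role 8, actor 7→role 5, actor 8→role 7.
The set {actor 1, actor 2, actor 4, actor 5, actor 6, actor 7, actor 8, actor 9} has only 7 neighbours ({role 10, role 2, role 5, role 6, role 7, role 8, role 9}), so by Hall's theorem at most 8 of the 9 actors can be matched.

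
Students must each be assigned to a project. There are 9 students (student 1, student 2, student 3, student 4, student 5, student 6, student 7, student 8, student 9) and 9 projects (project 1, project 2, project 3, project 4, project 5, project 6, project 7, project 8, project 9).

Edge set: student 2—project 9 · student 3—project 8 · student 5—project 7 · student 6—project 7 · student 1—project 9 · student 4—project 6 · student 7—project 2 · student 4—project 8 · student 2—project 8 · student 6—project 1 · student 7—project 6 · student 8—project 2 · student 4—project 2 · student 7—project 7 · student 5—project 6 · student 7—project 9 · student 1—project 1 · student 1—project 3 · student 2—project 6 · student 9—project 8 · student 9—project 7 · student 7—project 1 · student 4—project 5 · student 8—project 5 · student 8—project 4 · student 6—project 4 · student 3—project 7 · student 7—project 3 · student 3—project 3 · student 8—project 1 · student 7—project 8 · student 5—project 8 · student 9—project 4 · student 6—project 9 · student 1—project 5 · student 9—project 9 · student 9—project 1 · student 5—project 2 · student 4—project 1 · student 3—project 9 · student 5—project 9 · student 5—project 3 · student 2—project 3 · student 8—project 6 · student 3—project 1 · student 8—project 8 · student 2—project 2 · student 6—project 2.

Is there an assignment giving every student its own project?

For example, pair student 1–project 5, student 2–project 6, student 3–project 8, student 4–project 2, student 5–project 3, student 6–project 1, student 7–project 7, student 8–project 4, student 9–project 9.
Every student is matched, so this is a perfect matching.

Yes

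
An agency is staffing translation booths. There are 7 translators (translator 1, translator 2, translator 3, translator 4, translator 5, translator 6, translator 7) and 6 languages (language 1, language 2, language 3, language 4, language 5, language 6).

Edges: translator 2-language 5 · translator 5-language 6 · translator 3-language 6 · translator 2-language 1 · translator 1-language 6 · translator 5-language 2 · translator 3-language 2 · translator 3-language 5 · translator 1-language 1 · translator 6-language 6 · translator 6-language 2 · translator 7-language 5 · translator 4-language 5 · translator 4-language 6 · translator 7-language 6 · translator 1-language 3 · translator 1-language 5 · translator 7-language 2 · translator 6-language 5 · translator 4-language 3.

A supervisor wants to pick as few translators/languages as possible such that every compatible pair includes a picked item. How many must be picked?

5

A maximum matching has 5 edges (e.g. translator 1–language 1, translator 2–language 5, translator 3–language 2, translator 4–language 3, translator 5–language 6).
By König's theorem the minimum vertex cover has the same size. One such cover is {language 1, language 2, language 3, language 5, language 6}.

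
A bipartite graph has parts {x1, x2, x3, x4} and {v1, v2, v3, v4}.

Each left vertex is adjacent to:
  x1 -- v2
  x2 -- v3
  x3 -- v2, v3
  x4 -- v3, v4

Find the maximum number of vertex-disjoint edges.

A valid assignment of size 3: x1→v2, x2→v3, x4→v4.
The set {x1, x2, x3} has only 2 neighbours ({v2, v3}), so by Hall's theorem at most 3 of the 4 left vertices can be matched.

3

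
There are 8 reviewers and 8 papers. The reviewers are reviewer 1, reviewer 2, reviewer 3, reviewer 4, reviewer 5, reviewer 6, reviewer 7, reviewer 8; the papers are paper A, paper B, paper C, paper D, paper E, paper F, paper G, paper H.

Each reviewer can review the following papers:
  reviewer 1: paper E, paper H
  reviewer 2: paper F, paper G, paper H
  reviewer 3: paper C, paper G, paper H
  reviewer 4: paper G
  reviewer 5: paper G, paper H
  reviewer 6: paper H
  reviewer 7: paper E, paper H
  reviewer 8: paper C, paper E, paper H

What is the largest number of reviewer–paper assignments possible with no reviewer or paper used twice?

5

A valid assignment of size 5: reviewer 1→paper E, reviewer 2→paper F, reviewer 3→paper C, reviewer 4→paper G, reviewer 5→paper H.
The set {reviewer 1, reviewer 3, reviewer 4, reviewer 5, reviewer 6, reviewer 7, reviewer 8} has only 4 neighbours ({paper C, paper E, paper G, paper H}), so by Hall's theorem at most 5 of the 8 reviewers can be matched.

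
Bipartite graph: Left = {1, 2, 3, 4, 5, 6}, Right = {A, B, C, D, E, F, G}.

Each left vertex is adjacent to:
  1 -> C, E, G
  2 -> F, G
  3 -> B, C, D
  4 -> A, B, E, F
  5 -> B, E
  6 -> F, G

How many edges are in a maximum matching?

6

One maximum matching: 1–C, 2–G, 3–D, 4–E, 5–B, 6–F.
All 6 left vertices are matched, so no larger matching exists.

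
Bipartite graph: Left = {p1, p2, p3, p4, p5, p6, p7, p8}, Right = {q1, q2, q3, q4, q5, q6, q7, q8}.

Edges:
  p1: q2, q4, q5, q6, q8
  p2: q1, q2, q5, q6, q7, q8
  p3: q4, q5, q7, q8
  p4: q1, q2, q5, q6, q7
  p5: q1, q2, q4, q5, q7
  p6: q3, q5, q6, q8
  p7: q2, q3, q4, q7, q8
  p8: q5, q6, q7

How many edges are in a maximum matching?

8

For example, pair p1→q4, p2→q2, p3→q5, p4→q6, p5→q1, p6→q3, p7→q8, p8→q7.
This saturates every left vertex, so 8 is the maximum.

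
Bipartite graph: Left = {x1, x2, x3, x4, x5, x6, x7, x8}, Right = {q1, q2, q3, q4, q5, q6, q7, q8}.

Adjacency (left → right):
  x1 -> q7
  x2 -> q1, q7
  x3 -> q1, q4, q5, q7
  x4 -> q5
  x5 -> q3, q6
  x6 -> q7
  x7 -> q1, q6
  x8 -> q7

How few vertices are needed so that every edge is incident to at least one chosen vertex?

6

The 6 edges x1–q7, x2–q1, x3–q4, x4–q5, x5–q3, x7–q6 form a matching, so any vertex cover needs at least 6 vertices (one per matched edge).
Conversely {x2, x3, x4, x5, x7, q7} meets every edge and has exactly 6 vertices, so 6 is optimal.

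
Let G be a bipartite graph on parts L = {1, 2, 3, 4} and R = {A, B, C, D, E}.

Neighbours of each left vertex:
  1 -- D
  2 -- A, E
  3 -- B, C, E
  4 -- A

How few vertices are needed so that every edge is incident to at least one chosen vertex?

4

{1, 2, 3, 4} is a vertex cover of size 4: every edge has an endpoint in this set.
No smaller cover exists because 1–D, 2–E, 3–B, 4–A is a matching of size 4, and a cover must include an endpoint of each of these disjoint edges (König's theorem).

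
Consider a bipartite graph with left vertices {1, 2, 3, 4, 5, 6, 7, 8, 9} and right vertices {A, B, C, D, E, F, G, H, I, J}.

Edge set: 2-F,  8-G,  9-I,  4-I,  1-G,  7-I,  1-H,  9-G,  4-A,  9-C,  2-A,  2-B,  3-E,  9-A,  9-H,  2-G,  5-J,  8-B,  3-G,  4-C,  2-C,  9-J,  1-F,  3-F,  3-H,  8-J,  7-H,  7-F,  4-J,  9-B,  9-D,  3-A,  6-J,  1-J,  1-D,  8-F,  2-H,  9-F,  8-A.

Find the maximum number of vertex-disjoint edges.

For example, pair 1–F, 2–H, 3–E, 4–C, 5–J, 7–I, 8–A, 9–G.
The set {5, 6} has only 1 neighbour ({J}), so by Hall's theorem at most 8 of the 9 left vertices can be matched.

8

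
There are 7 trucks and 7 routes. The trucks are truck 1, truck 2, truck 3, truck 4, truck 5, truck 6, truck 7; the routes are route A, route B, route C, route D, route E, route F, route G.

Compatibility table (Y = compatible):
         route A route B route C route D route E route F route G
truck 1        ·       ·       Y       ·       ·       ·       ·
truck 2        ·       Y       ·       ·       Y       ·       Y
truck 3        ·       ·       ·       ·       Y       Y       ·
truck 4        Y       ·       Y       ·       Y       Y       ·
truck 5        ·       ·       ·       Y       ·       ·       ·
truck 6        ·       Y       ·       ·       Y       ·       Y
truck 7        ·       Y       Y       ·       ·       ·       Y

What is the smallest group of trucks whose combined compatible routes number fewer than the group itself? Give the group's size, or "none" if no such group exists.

A matching saturating every truck exists, for instance truck 1→route C, truck 2→route E, truck 3→route F, truck 4→route A, truck 5→route D, truck 6→route G, truck 7→route B.
By Hall's marriage theorem, this means |N(S)| ≥ |S| for every subset S, so no violating subset exists.

none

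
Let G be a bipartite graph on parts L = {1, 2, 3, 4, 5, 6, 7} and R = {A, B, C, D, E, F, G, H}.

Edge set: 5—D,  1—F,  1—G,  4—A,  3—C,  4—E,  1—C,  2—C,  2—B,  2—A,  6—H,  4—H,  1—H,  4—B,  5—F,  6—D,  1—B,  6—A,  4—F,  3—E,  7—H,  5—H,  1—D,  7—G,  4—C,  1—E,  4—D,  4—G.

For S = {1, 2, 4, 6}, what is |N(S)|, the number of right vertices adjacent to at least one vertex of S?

The union of neighbours of {1, 2, 4, 6} is {A, B, C, D, E, F, G, H}, which has 8 elements.
Since |N(S)| = 8 ≥ |S| = 4, Hall's condition holds for this subset.

8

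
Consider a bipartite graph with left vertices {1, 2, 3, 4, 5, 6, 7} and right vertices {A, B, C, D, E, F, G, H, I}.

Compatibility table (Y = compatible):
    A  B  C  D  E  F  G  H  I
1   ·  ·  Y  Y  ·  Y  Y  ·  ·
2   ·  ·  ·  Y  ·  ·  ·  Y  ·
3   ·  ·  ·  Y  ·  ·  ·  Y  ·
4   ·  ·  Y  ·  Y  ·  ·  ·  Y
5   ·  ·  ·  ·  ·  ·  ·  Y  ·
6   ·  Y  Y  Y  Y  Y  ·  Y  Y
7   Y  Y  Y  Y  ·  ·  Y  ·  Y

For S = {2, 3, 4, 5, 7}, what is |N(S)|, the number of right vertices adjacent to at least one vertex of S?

8

The union of neighbours of {2, 3, 4, 5, 7} is {A, B, C, D, E, G, H, I}, which has 8 elements.
Since |N(S)| = 8 ≥ |S| = 5, Hall's condition holds for this subset.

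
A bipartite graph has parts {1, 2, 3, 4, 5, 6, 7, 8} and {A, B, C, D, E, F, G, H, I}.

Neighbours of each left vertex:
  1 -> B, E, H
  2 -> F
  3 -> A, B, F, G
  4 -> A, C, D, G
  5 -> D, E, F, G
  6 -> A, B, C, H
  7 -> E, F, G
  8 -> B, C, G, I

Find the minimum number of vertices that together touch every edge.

8

{1, 2, 3, 4, 5, 6, 7, 8} is a vertex cover of size 8: every edge has an endpoint in this set.
No smaller cover exists because 1–E, 2–F, 3–A, 4–C, 5–D, 6–H, 7–G, 8–B is a matching of size 8, and a cover must include an endpoint of each of these disjoint edges (König's theorem).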